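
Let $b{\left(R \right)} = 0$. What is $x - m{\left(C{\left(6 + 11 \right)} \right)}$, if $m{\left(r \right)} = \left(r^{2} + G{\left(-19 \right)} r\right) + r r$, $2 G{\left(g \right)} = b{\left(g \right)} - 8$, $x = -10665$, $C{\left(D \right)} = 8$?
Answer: $-10761$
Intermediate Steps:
$G{\left(g \right)} = -4$ ($G{\left(g \right)} = \frac{0 - 8}{2} = \frac{1}{2} \left(-8\right) = -4$)
$m{\left(r \right)} = - 4 r + 2 r^{2}$ ($m{\left(r \right)} = \left(r^{2} - 4 r\right) + r r = \left(r^{2} - 4 r\right) + r^{2} = - 4 r + 2 r^{2}$)
$x - m{\left(C{\left(6 + 11 \right)} \right)} = -10665 - 2 \cdot 8 \left(-2 + 8\right) = -10665 - 2 \cdot 8 \cdot 6 = -10665 - 96 = -10761$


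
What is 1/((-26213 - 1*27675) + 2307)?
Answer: -1/51581 ≈ -1.9387e-5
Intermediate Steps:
1/((-26213 - 1*27675) + 2307) = 1/((-26213 - 27675) + 2307) = 1/(-53888 + 2307) = 1/(-51581) = -1/51581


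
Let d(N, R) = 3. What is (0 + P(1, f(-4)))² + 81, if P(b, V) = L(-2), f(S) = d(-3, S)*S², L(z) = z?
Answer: 85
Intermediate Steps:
f(S) = 3*S²
P(b, V) = -2
(0 + P(1, f(-4)))² + 81 = (0 - 2)² + 81 = (-2)² + 81 = 4 + 81 = 85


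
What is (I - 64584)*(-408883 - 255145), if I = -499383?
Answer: 374489879076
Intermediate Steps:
(I - 64584)*(-408883 - 255145) = (-499383 - 64584)*(-408883 - 255145) = -563967*(-664028) = 374489879076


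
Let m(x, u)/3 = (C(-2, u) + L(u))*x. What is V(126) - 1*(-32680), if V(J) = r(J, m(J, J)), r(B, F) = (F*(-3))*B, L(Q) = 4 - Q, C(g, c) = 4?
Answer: 16892992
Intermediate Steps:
m(x, u) = 3*x*(8 - u) (m(x, u) = 3*((4 + (4 - u))*x) = 3*((8 - u)*x) = 3*(x*(8 - u)) = 3*x*(8 - u))
r(B, F) = -3*B*F (r(B, F) = (-3*F)*B = -3*B*F)
V(J) = -9*J²*(8 - J) (V(J) = -3*J*3*J*(8 - J) = -9*J²*(8 - J))
V(126) - 1*(-32680) = 9*126²*(-8 + 126) - 1*(-32680) = 9*15876*118 + 32680 = 16860312 + 32680 = 16892992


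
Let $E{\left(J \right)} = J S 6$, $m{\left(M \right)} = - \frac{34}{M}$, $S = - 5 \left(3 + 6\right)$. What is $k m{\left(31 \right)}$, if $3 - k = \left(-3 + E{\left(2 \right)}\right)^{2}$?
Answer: $\frac{10024764}{31} \approx 3.2338 \cdot 10^{5}$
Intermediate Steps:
$S = -45$ ($S = \left(-5\right) 9 = -45$)
$E{\left(J \right)} = - 270 J$ ($E{\left(J \right)} = J \left(-45\right) 6 = - 45 J 6 = - 270 J$)
$k = -294846$ ($k = 3 - \left(-3 - 540\right)^{2} = 3 - \left(-543\right)^{2} = 3 - 294849 = -294846$)
$k m{\left(31 \right)} = - 294846 \left(- \frac{34}{31}\right) = - 294846 \left(\left(-34\right) \frac{1}{31}\right) = \left(-294846\right) \left(- \frac{34}{31}\right) = \frac{10024764}{31}$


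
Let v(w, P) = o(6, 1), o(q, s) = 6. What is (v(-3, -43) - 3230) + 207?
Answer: -3017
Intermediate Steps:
v(w, P) = 6
(v(-3, -43) - 3230) + 207 = (6 - 3230) + 207 = -3224 + 207 = -3017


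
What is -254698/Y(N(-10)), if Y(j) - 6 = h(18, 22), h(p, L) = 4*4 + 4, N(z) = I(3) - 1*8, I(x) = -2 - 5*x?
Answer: -127349/13 ≈ -9796.1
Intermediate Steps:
N(z) = -25 (N(z) = (-2 - 5*3) - 1*8 = (-2 - 15) - 8 = -17 - 8 = -25)
h(p, L) = 20 (h(p, L) = 16 + 4 = 20)
Y(j) = 26 (Y(j) = 6 + 20 = 26)
-254698/Y(N(-10)) = -254698/26 = -254698*1/26 = -127349/13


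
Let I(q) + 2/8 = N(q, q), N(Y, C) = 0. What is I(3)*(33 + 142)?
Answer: -175/4 ≈ -43.750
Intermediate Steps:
I(q) = -¼ (I(q) = -¼ + 0 = -¼)
I(3)*(33 + 142) = -(33 + 142)/4 = -¼*175 = -175/4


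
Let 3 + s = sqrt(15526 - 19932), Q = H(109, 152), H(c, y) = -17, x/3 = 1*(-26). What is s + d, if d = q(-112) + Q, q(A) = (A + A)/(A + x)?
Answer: -1788/95 + I*sqrt(4406) ≈ -18.821 + 66.378*I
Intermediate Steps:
x = -78 (x = 3*(1*(-26)) = 3*(-26) = -78)
Q = -17
q(A) = 2*A/(-78 + A) (q(A) = (A + A)/(A - 78) = (2*A)/(-78 + A) = 2*A/(-78 + A))
s = -3 + I*sqrt(4406) (s = -3 + sqrt(15526 - 19932) = -3 + sqrt(-4406) = -3 + I*sqrt(4406) ≈ -3.0 + 66.378*I)
d = -1503/95 (d = 2*(-112)/(-78 - 112) - 17 = 2*(-112)/(-190) - 17 = 2*(-112)*(-1/190) - 17 = 112/95 - 17 = -1503/95 ≈ -15.821)
s + d = (-3 + I*sqrt(4406)) - 1503/95 = -1788/95 + I*sqrt(4406)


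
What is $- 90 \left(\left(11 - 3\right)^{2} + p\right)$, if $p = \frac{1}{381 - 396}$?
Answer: $-5754$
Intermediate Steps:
$p = - \frac{1}{15}$ ($p = \frac{1}{-15} = - \frac{1}{15} \approx -0.066667$)
$- 90 \left(\left(11 - 3\right)^{2} + p\right) = - 90 \left(\left(11 - 3\right)^{2} - \frac{1}{15}\right) = - 90 \left(8^{2} - \frac{1}{15}\right) = - 90 \left(64 - \frac{1}{15}\right) = \left(-90\right) \frac{959}{15} = -5754$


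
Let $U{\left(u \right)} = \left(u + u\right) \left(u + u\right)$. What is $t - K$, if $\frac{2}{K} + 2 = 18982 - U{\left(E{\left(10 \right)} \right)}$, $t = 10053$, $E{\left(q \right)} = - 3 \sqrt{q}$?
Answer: $\frac{93593429}{9310} \approx 10053.0$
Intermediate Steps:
$U{\left(u \right)} = 4 u^{2}$ ($U{\left(u \right)} = 2 u 2 u = 4 u^{2}$)
$K = \frac{1}{9310}$ ($K = \frac{2}{-2 + \left(18982 - 4 \left(- 3 \sqrt{10}\right)^{2}\right)} = \frac{2}{-2 + \left(18982 - 4 \cdot 90\right)} = \frac{2}{-2 + \left(18982 - 360\right)} = \frac{2}{-2 + 18622} = \frac{2}{18620} = 2 \cdot \frac{1}{18620} = \frac{1}{9310} \approx 0.00010741$)
$t - K = 10053 - \frac{1}{9310} = \frac{93593429}{9310}$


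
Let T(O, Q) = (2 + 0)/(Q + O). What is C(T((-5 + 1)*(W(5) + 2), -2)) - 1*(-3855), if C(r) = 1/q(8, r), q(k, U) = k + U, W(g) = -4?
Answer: 96378/25 ≈ 3855.1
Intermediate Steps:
q(k, U) = U + k
T(O, Q) = 2/(O + Q)
C(r) = 1/(8 + r) (C(r) = 1/(r + 8) = 1/(8 + r))
C(T((-5 + 1)*(W(5) + 2), -2)) - 1*(-3855) = 1/(8 + 2/((-5 + 1)*(-4 + 2) - 2)) - 1*(-3855) = 1/(8 + 2/(-4*(-2) - 2)) + 3855 = 1/(8 + 2/(8 - 2)) + 3855 = 1/(8 + 2/6) + 3855 = 1/(8 + 2*(1/6)) + 3855 = 1/(8 + 1/3) + 3855 = 1/(25/3) + 3855 = 3/25 + 3855 = 96378/25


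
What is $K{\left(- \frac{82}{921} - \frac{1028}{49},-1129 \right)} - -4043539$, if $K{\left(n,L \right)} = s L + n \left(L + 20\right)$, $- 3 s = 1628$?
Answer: $\frac{211184529901}{45129} \approx 4.6796 \cdot 10^{6}$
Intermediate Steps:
$s = - \frac{1628}{3}$ ($s = \left(- \frac{1}{3}\right) 1628 = - \frac{1628}{3} \approx -542.67$)
$K{\left(n,L \right)} = - \frac{1628 L}{3} + n \left(20 + L\right)$ ($K{\left(n,L \right)} = - \frac{1628 L}{3} + n \left(L + 20\right) = - \frac{1628 L}{3} + n \left(20 + L\right)$)
$K{\left(- \frac{82}{921} - \frac{1028}{49},-1129 \right)} - -4043539 = \left(20 \left(- \frac{82}{921} - \frac{1028}{49}\right) - - \frac{1838012}{3} - 1129 \left(- \frac{82}{921} - \frac{1028}{49}\right)\right) - -4043539 = \left(20 \left(\left(-82\right) \frac{1}{921} - \frac{1028}{49}\right) + \frac{1838012}{3} - 1129 \left(\left(-82\right) \frac{1}{921} - \frac{1028}{49}\right)\right) + 4043539 = \left(20 \left(- \frac{82}{921} - \frac{1028}{49}\right) + \frac{1838012}{3} - 1129 \left(- \frac{82}{921} - \frac{1028}{49}\right)\right) + 4043539 = \left(20 \left(- \frac{950806}{45129}\right) + \frac{1838012}{3} - - \frac{1073459974}{45129}\right) + 4043539 = \left(- \frac{19016120}{45129} + \frac{1838012}{3} + \frac{1073459974}{45129}\right) + 4043539 = \frac{28703658370}{45129} + 4043539 = \frac{211184529901}{45129}$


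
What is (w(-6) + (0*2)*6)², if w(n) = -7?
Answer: 49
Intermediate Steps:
(w(-6) + (0*2)*6)² = (-7 + (0*2)*6)² = (-7 + 0*6)² = (-7 + 0)² = (-7)² = 49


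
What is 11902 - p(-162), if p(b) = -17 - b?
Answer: 11757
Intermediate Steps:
11902 - p(-162) = 11902 - (-17 - 1*(-162)) = 11902 - (-17 + 162) = 11902 - 1*145 = 11902 - 145 = 11757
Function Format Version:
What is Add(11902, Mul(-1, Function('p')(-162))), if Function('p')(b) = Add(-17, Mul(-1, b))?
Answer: 11757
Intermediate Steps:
Add(11902, Mul(-1, Function('p')(-162))) = Add(11902, Mul(-1, Add(-17, Mul(-1, -162)))) = Add(11902, Mul(-1, Add(-17, 162))) = Add(11902, Mul(-1, 145)) = Add(11902, -145) = 11757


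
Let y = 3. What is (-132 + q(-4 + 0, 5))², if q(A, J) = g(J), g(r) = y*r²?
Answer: 3249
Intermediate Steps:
g(r) = 3*r²
q(A, J) = 3*J²
(-132 + q(-4 + 0, 5))² = (-132 + 3*5²)² = (-132 + 3*25)² = (-132 + 75)² = (-57)² = 3249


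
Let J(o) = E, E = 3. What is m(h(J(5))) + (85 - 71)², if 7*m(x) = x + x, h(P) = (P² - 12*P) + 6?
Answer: 190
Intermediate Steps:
J(o) = 3
h(P) = 6 + P² - 12*P
m(x) = 2*x/7 (m(x) = (x + x)/7 = (2*x)/7 = 2*x/7)
m(h(J(5))) + (85 - 71)² = 2*(6 + 3² - 12*3)/7 + (85 - 71)² = 2*(6 + 9 - 36)/7 + 14² = (2/7)*(-21) + 196 = -6 + 196 = 190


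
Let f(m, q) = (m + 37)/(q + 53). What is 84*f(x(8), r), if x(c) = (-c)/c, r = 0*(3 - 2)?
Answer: 3024/53 ≈ 57.057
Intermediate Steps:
r = 0 (r = 0*1 = 0)
x(c) = -1
f(m, q) = (37 + m)/(53 + q)
84*f(x(8), r) = 84*((37 - 1)/(53 + 0)) = 84*(36/53) = 3024/53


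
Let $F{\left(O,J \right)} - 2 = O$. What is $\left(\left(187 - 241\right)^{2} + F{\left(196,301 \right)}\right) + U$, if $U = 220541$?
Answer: $223655$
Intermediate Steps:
$F{\left(O,J \right)} = 2 + O$
$\left(\left(187 - 241\right)^{2} + F{\left(196,301 \right)}\right) + U = \left(\left(187 - 241\right)^{2} + \left(2 + 196\right)\right) + 220541 = \left(\left(-54\right)^{2} + 198\right) + 220541 = \left(2916 + 198\right) + 220541 = 3114 + 220541 = 223655$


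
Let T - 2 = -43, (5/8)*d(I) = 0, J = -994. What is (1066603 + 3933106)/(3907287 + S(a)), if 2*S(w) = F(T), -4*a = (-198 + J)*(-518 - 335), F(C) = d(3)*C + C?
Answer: 9999418/7814533 ≈ 1.2796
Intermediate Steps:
d(I) = 0 (d(I) = (8/5)*0 = 0)
T = -41 (T = 2 - 43 = -41)
F(C) = C (F(C) = 0*C + C = 0 + C = C)
a = -254194 (a = -(-198 - 994)*(-518 - 335)/4 = -(-298)*(-853) = -¼*1016776 = -254194)
S(w) = -41/2 (S(w) = (½)*(-41) = -41/2)
(1066603 + 3933106)/(3907287 + S(a)) = (1066603 + 3933106)/(3907287 - 41/2) = 4999709/(7814533/2) = 4999709*(2/7814533) = 9999418/7814533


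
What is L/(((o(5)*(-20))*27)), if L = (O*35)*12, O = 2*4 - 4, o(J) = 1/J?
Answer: -140/9 ≈ -15.556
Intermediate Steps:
O = 4 (O = 8 - 4 = 4)
L = 1680 (L = (4*35)*12 = 140*12 = 1680)
L/(((o(5)*(-20))*27)) = 1680/(((-20/5)*27)) = 1680/((((⅕)*(-20))*27)) = 1680/((-4*27)) = 1680/(-108) = 1680*(-1/108) = -140/9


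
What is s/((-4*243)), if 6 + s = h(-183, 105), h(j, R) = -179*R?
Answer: 2089/108 ≈ 19.343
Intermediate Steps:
s = -18801 (s = -6 - 179*105 = -6 - 18795 = -18801)
s/((-4*243)) = -18801/((-4*243)) = -18801/(-972) = -18801*(-1/972) = 2089/108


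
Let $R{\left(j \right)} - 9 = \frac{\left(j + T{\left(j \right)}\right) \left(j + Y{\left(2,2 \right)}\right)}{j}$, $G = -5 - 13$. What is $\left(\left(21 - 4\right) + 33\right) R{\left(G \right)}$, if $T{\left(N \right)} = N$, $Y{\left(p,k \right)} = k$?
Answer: $-1150$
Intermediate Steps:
$G = -18$ ($G = -5 - 13 = -18$)
$R{\left(j \right)} = 13 + 2 j$ ($R{\left(j \right)} = 9 + \frac{\left(j + j\right) \left(j + 2\right)}{j} = 9 + \frac{2 j \left(2 + j\right)}{j} = 9 + \left(4 + 2 j\right) = 13 + 2 j$)
$\left(\left(21 - 4\right) + 33\right) R{\left(G \right)} = \left(\left(21 - 4\right) + 33\right) \left(13 + 2 \left(-18\right)\right) = \left(17 + 33\right) \left(13 - 36\right) = 50 \left(-23\right) = -1150$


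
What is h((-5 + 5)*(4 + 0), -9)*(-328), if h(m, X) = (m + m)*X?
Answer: 0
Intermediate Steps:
h(m, X) = 2*X*m (h(m, X) = (2*m)*X = 2*X*m)
h((-5 + 5)*(4 + 0), -9)*(-328) = (2*(-9)*((-5 + 5)*(4 + 0)))*(-328) = (2*(-9)*(0*4))*(-328) = (2*(-9)*0)*(-328) = 0*(-328) = 0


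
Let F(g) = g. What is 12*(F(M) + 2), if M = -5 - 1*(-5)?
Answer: 24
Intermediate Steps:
M = 0 (M = -5 + 5 = 0)
12*(F(M) + 2) = 12*(0 + 2) = 12*2 = 24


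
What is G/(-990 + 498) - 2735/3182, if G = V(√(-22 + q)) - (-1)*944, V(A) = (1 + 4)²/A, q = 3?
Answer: -1087357/391386 + 25*I*√19/9348 ≈ -2.7782 + 0.011657*I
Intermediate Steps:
V(A) = 25/A (V(A) = 5²/A = 25/A)
G = 944 - 25*I*√19/19 (G = 25/(√(-22 + 3)) - (-1)*944 = 25/(√(-19)) - 1*(-944) = 25/((I*√19)) + 944 = 25*(-I*√19/19) + 944 = -25*I*√19/19 + 944 = 944 - 25*I*√19/19 ≈ 944.0 - 5.7354*I)
G/(-990 + 498) - 2735/3182 = (944 - 25*I*√19/19)/(-990 + 498) - 2735/3182 = (944 - 25*I*√19/19)/(-492) - 2735*1/3182 = (944 - 25*I*√19/19)*(-1/492) - 2735/3182 = (-236/123 + 25*I*√19/9348) - 2735/3182 = -1087357/391386 + 25*I*√19/9348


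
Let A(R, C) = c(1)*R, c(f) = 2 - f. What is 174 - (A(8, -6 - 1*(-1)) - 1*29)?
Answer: 195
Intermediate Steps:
A(R, C) = R (A(R, C) = (2 - 1*1)*R = (2 - 1)*R = 1*R = R)
174 - (A(8, -6 - 1*(-1)) - 1*29) = 174 - (8 - 1*29) = 174 - (8 - 29) = 174 - 1*(-21) = 174 + 21 = 195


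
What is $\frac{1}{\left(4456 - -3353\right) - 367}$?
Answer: $\frac{1}{7442} \approx 0.00013437$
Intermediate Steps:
$\frac{1}{\left(4456 - -3353\right) - 367} = \frac{1}{\left(4456 + 3353\right) - 367} = \frac{1}{7809 - 367} = \frac{1}{7442}$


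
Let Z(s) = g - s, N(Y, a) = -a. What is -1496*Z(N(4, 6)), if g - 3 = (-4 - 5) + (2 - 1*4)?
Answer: 2992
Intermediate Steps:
g = -8 (g = 3 + ((-4 - 5) + (2 - 1*4)) = 3 + (-9 + (2 - 4)) = 3 + (-9 - 2) = 3 - 11 = -8)
Z(s) = -8 - s
-1496*Z(N(4, 6)) = -1496*(-8 - (-1)*6) = -1496*(-8 - 1*(-6)) = -1496*(-8 + 6) = -1496*(-2) = 2992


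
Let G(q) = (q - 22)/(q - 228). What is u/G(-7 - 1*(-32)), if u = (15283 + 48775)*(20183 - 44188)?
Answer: 312155594870/3 ≈ 1.0405e+11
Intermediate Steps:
G(q) = (-22 + q)/(-228 + q)
u = -1537712290 (u = 64058*(-24005) = -1537712290)
u/G(-7 - 1*(-32)) = -1537712290*(-228 + (-7 - 1*(-32)))/(-22 + (-7 - 1*(-32))) = -1537712290*(-228 + (-7 + 32))/(-22 + (-7 + 32)) = -1537712290*(-228 + 25)/(-22 + 25) = -1537712290/(3/(-203)) = -1537712290/((-1/203*3)) = -1537712290/(-3/203) = -1537712290*(-203/3) = 312155594870/3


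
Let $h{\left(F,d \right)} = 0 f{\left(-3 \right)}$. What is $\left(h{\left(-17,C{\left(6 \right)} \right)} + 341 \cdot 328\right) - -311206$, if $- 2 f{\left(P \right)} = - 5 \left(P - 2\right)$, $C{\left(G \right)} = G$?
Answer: $423054$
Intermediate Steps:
$f{\left(P \right)} = -5 + \frac{5 P}{2}$ ($f{\left(P \right)} = - \frac{\left(-5\right) \left(P - 2\right)}{2} = - \frac{\left(-5\right) \left(-2 + P\right)}{2} = - \frac{10 - 5 P}{2} = -5 + \frac{5 P}{2}$)
$h{\left(F,d \right)} = 0$ ($h{\left(F,d \right)} = 0 \left(-5 + \frac{5}{2} \left(-3\right)\right) = 0 \left(-5 - \frac{15}{2}\right) = 0 \left(- \frac{25}{2}\right) = 0$)
$\left(h{\left(-17,C{\left(6 \right)} \right)} + 341 \cdot 328\right) - -311206 = \left(0 + 341 \cdot 328\right) - -311206 = \left(0 + 111848\right) + 311206 = 111848 + 311206 = 423054$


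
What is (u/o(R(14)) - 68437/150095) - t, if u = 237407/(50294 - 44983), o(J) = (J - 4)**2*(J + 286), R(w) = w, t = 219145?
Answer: -1048156770270871267/4782927270000 ≈ -2.1915e+5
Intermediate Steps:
o(J) = (-4 + J)**2*(286 + J)
u = 237407/5311 ≈ 44.701
(u/o(R(14)) - 68437/150095) - t = (237407/(5311*(((-4 + 14)**2*(286 + 14)))) - 68437/150095) - 1*219145 = (237407/(5311*((10**2*300))) - 68437*1/150095) - 219145 = (237407/(5311*((100*300))) - 68437/150095) - 219145 = ((237407/5311)/30000 - 68437/150095) - 219145 = ((237407/5311)*(1/30000) - 68437/150095) - 219145 = (237407/159330000 - 68437/150095) - 219145 = -2173686721267/4782927270000 - 219145 = -1048156770270871267/4782927270000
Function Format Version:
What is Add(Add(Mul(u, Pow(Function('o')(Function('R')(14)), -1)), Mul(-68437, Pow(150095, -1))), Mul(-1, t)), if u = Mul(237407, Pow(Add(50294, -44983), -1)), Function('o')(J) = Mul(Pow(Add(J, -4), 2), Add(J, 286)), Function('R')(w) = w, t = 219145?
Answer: Rational(-1048156770270871267, 4782927270000) ≈ -2.1915e+5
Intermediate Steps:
Function('o')(J) = Mul(Pow(Add(-4, J), 2), Add(286, J))
u = Rational(237407, 5311) (u = Mul(237407, Pow(5311, -1)) = Mul(237407, Rational(1, 5311)) = Rational(237407, 5311) ≈ 44.701)
Add(Add(Mul(u, Pow(Function('o')(Function('R')(14)), -1)), Mul(-68437, Pow(150095, -1))), Mul(-1, t)) = Add(Add(Mul(Rational(237407, 5311), Pow(Mul(Pow(Add(-4, 14), 2), Add(286, 14)), -1)), Mul(-68437, Pow(150095, -1))), Mul(-1, 219145)) = Add(Add(Mul(Rational(237407, 5311), Pow(Mul(Pow(10, 2), 300), -1)), Mul(-68437, Rational(1, 150095))), -219145) = Add(Add(Mul(Rational(237407, 5311), Pow(Mul(100, 300), -1)), Rational(-68437, 150095)), -219145) = Add(Add(Mul(Rational(237407, 5311), Pow(30000, -1)), Rational(-68437, 150095)), -219145) = Add(Add(Mul(Rational(237407, 5311), Rational(1, 30000)), Rational(-68437, 150095)), -219145) = Add(Add(Rational(237407, 159330000), Rational(-68437, 150095)), -219145) = Add(Rational(-2173686721267, 4782927270000), -219145) = Rational(-1048156770270871267, 4782927270000)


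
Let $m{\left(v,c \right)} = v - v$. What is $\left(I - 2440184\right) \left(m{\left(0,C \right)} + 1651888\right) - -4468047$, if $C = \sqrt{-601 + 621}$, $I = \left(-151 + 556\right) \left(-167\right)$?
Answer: $-4142631644225$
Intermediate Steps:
$I = -67635$ ($I = 405 \left(-167\right) = -67635$)
$C = 2 \sqrt{5}$ ($C = \sqrt{20} = 2 \sqrt{5} \approx 4.4721$)
$m{\left(v,c \right)} = 0$
$\left(I - 2440184\right) \left(m{\left(0,C \right)} + 1651888\right) - -4468047 = \left(-67635 - 2440184\right) \left(0 + 1651888\right) - -4468047 = \left(-2507819\right) 1651888 + 4468047 = -4142636112272 + 4468047 = -4142631644225$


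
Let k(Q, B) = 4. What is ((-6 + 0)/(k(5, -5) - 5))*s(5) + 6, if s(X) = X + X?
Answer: 66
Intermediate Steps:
s(X) = 2*X
((-6 + 0)/(k(5, -5) - 5))*s(5) + 6 = ((-6 + 0)/(4 - 5))*(2*5) + 6 = -6/(-1)*10 + 6 = -6*(-1)*10 + 6 = 6*10 + 6 = 60 + 6 = 66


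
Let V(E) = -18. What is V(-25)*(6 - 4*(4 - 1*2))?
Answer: 36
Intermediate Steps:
V(-25)*(6 - 4*(4 - 1*2)) = -18*(6 - 4*(4 - 1*2)) = -18*(6 - 4*(4 - 2)) = -18*(6 - 4*2) = -18*(6 - 8) = -18*(-2) = 36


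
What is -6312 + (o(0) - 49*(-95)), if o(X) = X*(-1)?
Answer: -1657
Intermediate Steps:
o(X) = -X
-6312 + (o(0) - 49*(-95)) = -6312 + (-1*0 - 49*(-95)) = -6312 + (0 + 4655) = -6312 + 4655 = -1657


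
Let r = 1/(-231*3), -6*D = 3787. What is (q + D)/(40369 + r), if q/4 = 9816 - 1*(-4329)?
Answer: 77545083/55951432 ≈ 1.3859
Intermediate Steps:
q = 56580 (q = 4*(9816 - 1*(-4329)) = 4*(9816 + 4329) = 4*14145 = 56580)
D = -3787/6 (D = -⅙*3787 = -3787/6 ≈ -631.17)
r = -1/693 (r = 1/(-693) = -1/693 ≈ -0.0014430)
(q + D)/(40369 + r) = (56580 - 3787/6)/(40369 - 1/693) = 335693/(6*(27975716/693)) = (335693/6)*(693/27975716) = 77545083/55951432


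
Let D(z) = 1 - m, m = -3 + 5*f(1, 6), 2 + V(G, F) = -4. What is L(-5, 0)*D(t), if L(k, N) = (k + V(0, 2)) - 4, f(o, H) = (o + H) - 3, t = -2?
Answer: 240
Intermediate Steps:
V(G, F) = -6 (V(G, F) = -2 - 4 = -6)
f(o, H) = -3 + H + o (f(o, H) = (H + o) - 3 = -3 + H + o)
m = 17 (m = -3 + 5*(-3 + 6 + 1) = -3 + 5*4 = -3 + 20 = 17)
D(z) = -16 (D(z) = 1 - 1*17 = 1 - 17 = -16)
L(k, N) = -10 + k (L(k, N) = (k - 6) - 4 = (-6 + k) - 4 = -10 + k)
L(-5, 0)*D(t) = (-10 - 5)*(-16) = -15*(-16) = 240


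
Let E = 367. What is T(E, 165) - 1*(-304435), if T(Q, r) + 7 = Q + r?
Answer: 304960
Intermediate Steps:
T(Q, r) = -7 + Q + r (T(Q, r) = -7 + (Q + r) = -7 + Q + r)
T(E, 165) - 1*(-304435) = (-7 + 367 + 165) - 1*(-304435) = 525 + 304435 = 304960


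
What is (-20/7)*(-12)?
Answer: 240/7 ≈ 34.286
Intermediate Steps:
(-20/7)*(-12) = ((1/7)*(-20))*(-12) = -20/7*(-12) = 240/7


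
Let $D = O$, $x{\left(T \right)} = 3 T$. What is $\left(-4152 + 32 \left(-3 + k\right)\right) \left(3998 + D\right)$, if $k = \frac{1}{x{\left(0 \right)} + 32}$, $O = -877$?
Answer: $-13254887$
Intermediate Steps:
$k = \frac{1}{32}$ ($k = \frac{1}{3 \cdot 0 + 32} = \frac{1}{0 + 32} = \frac{1}{32} \approx 0.03125$)
$D = -877$
$\left(-4152 + 32 \left(-3 + k\right)\right) \left(3998 + D\right) = \left(-4152 + 32 \left(-3 + \frac{1}{32}\right)\right) \left(3998 - 877\right) = \left(-4152 + 32 \left(- \frac{95}{32}\right)\right) 3121 = \left(-4152 - 95\right) 3121 = \left(-4247\right) 3121 = -13254887$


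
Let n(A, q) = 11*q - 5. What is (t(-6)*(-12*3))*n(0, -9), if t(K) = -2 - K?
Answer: 14976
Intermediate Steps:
n(A, q) = -5 + 11*q
(t(-6)*(-12*3))*n(0, -9) = ((-2 - 1*(-6))*(-12*3))*(-5 + 11*(-9)) = ((-2 + 6)*(-36))*(-5 - 99) = (4*(-36))*(-104) = -144*(-104) = 14976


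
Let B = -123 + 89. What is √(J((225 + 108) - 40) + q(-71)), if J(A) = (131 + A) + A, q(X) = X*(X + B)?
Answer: 6*√227 ≈ 90.399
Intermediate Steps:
B = -34
q(X) = X*(-34 + X) (q(X) = X*(X - 34) = X*(-34 + X))
J(A) = 131 + 2*A
√(J((225 + 108) - 40) + q(-71)) = √((131 + 2*((225 + 108) - 40)) - 71*(-34 - 71)) = √((131 + 2*(333 - 40)) - 71*(-105)) = √((131 + 2*293) + 7455) = √((131 + 586) + 7455) = √(717 + 7455) = √8172 = 6*√227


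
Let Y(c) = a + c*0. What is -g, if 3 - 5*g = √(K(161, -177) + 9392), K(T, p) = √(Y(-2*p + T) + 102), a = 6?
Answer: -⅗ + √(9392 + 6*√3)/5 ≈ 18.793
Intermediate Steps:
Y(c) = 6 (Y(c) = 6 + c*0 = 6 + 0 = 6)
K(T, p) = 6*√3 (K(T, p) = √(6 + 102) = √108 = 6*√3)
g = ⅗ - √(9392 + 6*√3)/5 (g = ⅗ - √(6*√3 + 9392)/5 = ⅗ - √(9392 + 6*√3)/5 ≈ -18.793)
-g = -(⅗ - √(9392 + 6*√3)/5) = -⅗ + √(9392 + 6*√3)/5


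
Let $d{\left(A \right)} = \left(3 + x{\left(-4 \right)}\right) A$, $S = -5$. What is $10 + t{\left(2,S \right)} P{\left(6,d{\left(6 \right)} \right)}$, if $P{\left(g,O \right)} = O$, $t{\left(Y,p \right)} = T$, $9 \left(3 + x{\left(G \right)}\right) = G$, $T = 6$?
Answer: $-6$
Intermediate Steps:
$x{\left(G \right)} = -3 + \frac{G}{9}$
$t{\left(Y,p \right)} = 6$
$d{\left(A \right)} = - \frac{4 A}{9}$ ($d{\left(A \right)} = \left(3 + \left(-3 + \frac{1}{9} \left(-4\right)\right)\right) A = \left(3 - \frac{31}{9}\right) A = - \frac{4 A}{9}$)
$10 + t{\left(2,S \right)} P{\left(6,d{\left(6 \right)} \right)} = 10 + 6 \left(\left(- \frac{4}{9}\right) 6\right) = 10 + 6 \left(- \frac{8}{3}\right) = 10 - 16 = -6$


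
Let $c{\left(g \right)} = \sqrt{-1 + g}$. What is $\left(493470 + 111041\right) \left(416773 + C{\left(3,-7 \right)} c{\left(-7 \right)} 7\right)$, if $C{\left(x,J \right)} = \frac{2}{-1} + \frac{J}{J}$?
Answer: $251943863003 - 8463154 i \sqrt{2} \approx 2.5194 \cdot 10^{11} - 1.1969 \cdot 10^{7} i$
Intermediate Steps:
$C{\left(x,J \right)} = -1$ ($C{\left(x,J \right)} = 2 \left(-1\right) + 1 = -2 + 1 = -1$)
$\left(493470 + 111041\right) \left(416773 + C{\left(3,-7 \right)} c{\left(-7 \right)} 7\right) = \left(493470 + 111041\right) \left(416773 + - \sqrt{-1 - 7} \cdot 7\right) = 604511 \left(416773 + - \sqrt{-8} \cdot 7\right) = 604511 \left(416773 + - 2 i \sqrt{2} \cdot 7\right) = 604511 \left(416773 - 14 i \sqrt{2}\right) = 251943863003 - 8463154 i \sqrt{2}$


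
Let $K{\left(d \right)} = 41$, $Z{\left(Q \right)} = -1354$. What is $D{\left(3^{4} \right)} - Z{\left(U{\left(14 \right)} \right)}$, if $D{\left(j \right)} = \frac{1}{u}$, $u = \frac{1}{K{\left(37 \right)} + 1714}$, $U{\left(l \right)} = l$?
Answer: $3109$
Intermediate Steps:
$u = \frac{1}{1755}$ ($u = \frac{1}{41 + 1714} = \frac{1}{1755} \approx 0.0005698$)
$D{\left(j \right)} = 1755$ ($D{\left(j \right)} = \frac{1}{\frac{1}{1755}} = 1755$)
$D{\left(3^{4} \right)} - Z{\left(U{\left(14 \right)} \right)} = 1755 - -1354 = 1755 + 1354 = 3109$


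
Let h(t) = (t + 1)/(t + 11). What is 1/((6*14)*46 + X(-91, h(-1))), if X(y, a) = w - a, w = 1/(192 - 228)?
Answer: 36/139103 ≈ 0.00025880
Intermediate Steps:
w = -1/36 (w = 1/(-36) = -1/36 ≈ -0.027778)
h(t) = (1 + t)/(11 + t)
X(y, a) = -1/36 - a
1/((6*14)*46 + X(-91, h(-1))) = 1/((6*14)*46 + (-1/36 - (1 - 1)/(11 - 1))) = 1/(84*46 + (-1/36 - 0/10)) = 1/(3864 + (-1/36 - 0/10)) = 1/(3864 + (-1/36 - 1*0)) = 1/(3864 + (-1/36 + 0)) = 1/(3864 - 1/36) = 1/(139103/36) = 36/139103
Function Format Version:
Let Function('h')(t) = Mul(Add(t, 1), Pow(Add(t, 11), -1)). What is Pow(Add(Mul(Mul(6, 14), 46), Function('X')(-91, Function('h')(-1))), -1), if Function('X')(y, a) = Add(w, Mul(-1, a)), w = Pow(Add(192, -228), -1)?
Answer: Rational(36, 139103) ≈ 0.00025880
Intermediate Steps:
w = Rational(-1, 36) (w = Pow(-36, -1) = Rational(-1, 36) ≈ -0.027778)
Function('h')(t) = Mul(Pow(Add(11, t), -1), Add(1, t)) (Function('h')(t) = Mul(Add(1, t), Pow(Add(11, t), -1)) = Mul(Pow(Add(11, t), -1), Add(1, t)))
Function('X')(y, a) = Add(Rational(-1, 36), Mul(-1, a))
Pow(Add(Mul(Mul(6, 14), 46), Function('X')(-91, Function('h')(-1))), -1) = Pow(Add(Mul(Mul(6, 14), 46), Add(Rational(-1, 36), Mul(-1, Mul(Pow(Add(11, -1), -1), Add(1, -1))))), -1) = Pow(Add(Mul(84, 46), Add(Rational(-1, 36), Mul(-1, Mul(Pow(10, -1), 0)))), -1) = Pow(Add(3864, Add(Rational(-1, 36), Mul(-1, Mul(Rational(1, 10), 0)))), -1) = Pow(Add(3864, Add(Rational(-1, 36), Mul(-1, 0))), -1) = Pow(Add(3864, Add(Rational(-1, 36), 0)), -1) = Pow(Add(3864, Rational(-1, 36)), -1) = Pow(Rational(139103, 36), -1) = Rational(36, 139103)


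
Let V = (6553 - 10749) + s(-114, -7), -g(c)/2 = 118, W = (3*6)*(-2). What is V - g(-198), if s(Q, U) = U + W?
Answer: -4003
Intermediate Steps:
W = -36 (W = 18*(-2) = -36)
g(c) = -236 (g(c) = -2*118 = -236)
s(Q, U) = -36 + U (s(Q, U) = U - 36 = -36 + U)
V = -4239 (V = (6553 - 10749) + (-36 - 7) = -4196 - 43 = -4239)
V - g(-198) = -4239 - 1*(-236) = -4239 + 236 = -4003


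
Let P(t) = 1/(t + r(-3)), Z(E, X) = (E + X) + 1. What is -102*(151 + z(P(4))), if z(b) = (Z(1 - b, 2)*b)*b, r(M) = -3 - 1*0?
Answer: -15708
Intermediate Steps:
r(M) = -3 (r(M) = -3 + 0 = -3)
Z(E, X) = 1 + E + X
P(t) = 1/(-3 + t) (P(t) = 1/(t - 3) = 1/(-3 + t))
z(b) = b²*(4 - b) (z(b) = ((1 + (1 - b) + 2)*b)*b = ((4 - b)*b)*b = (b*(4 - b))*b = b²*(4 - b))
-102*(151 + z(P(4))) = -102*(151 + (1/(-3 + 4))²*(4 - 1/(-3 + 4))) = -102*(151 + (1/1)²*(4 - 1/1)) = -102*(151 + 1²*(4 - 1*1)) = -102*(151 + 1*(4 - 1)) = -102*(151 + 1*3) = -102*(151 + 3) = -102*154 = -15708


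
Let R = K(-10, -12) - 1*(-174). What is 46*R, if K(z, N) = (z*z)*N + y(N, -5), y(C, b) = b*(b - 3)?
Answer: -45356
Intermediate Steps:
y(C, b) = b*(-3 + b)
K(z, N) = 40 + N*z² (K(z, N) = (z*z)*N - 5*(-3 - 5) = z²*N - 5*(-8) = N*z² + 40 = 40 + N*z²)
R = -986 (R = (40 - 12*(-10)²) - 1*(-174) = (40 - 12*100) + 174 = (40 - 1200) + 174 = -1160 + 174 = -986)
46*R = 46*(-986) = -45356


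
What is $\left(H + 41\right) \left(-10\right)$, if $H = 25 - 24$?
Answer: $-420$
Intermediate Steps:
$H = 1$
$\left(H + 41\right) \left(-10\right) = \left(1 + 41\right) \left(-10\right) = 42 \left(-10\right) = -420$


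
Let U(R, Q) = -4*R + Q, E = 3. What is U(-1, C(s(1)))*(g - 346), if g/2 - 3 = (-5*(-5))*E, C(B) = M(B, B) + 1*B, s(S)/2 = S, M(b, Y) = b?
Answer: -1520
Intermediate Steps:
s(S) = 2*S
C(B) = 2*B (C(B) = B + 1*B = B + B = 2*B)
g = 156 (g = 6 + 2*(-5*(-5)*3) = 6 + 2*(25*3) = 6 + 2*75 = 6 + 150 = 156)
U(R, Q) = Q - 4*R
U(-1, C(s(1)))*(g - 346) = (2*(2*1) - 4*(-1))*(156 - 346) = (2*2 + 4)*(-190) = (4 + 4)*(-190) = 8*(-190) = -1520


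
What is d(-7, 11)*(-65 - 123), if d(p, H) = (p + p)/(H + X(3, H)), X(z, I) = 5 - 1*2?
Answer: 188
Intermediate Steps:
X(z, I) = 3 (X(z, I) = 5 - 2 = 3)
d(p, H) = 2*p/(3 + H) (d(p, H) = (p + p)/(H + 3) = (2*p)/(3 + H) = 2*p/(3 + H))
d(-7, 11)*(-65 - 123) = (2*(-7)/(3 + 11))*(-65 - 123) = (2*(-7)/14)*(-188) = (2*(-7)*(1/14))*(-188) = -1*(-188) = 188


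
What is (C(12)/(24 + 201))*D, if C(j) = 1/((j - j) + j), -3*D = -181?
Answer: 181/8100 ≈ 0.022346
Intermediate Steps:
D = 181/3 (D = -⅓*(-181) = 181/3 ≈ 60.333)
C(j) = 1/j (C(j) = 1/(0 + j) = 1/j)
(C(12)/(24 + 201))*D = (1/(12*(24 + 201)))*(181/3) = ((1/12)/225)*(181/3) = ((1/12)*(1/225))*(181/3) = (1/2700)*(181/3) = 181/8100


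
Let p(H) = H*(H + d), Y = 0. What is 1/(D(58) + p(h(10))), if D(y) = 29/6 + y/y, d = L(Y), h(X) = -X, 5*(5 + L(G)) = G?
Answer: 6/935 ≈ 0.0064171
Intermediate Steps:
L(G) = -5 + G/5
d = -5 (d = -5 + (⅕)*0 = -5 + 0 = -5)
D(y) = 35/6 (D(y) = 29*(⅙) + 1 = 29/6 + 1 = 35/6)
p(H) = H*(-5 + H) (p(H) = H*(H - 5) = H*(-5 + H))
1/(D(58) + p(h(10))) = 1/(35/6 + (-1*10)*(-5 - 1*10)) = 1/(35/6 - 10*(-5 - 10)) = 1/(35/6 - 10*(-15)) = 1/(35/6 + 150) = 1/(935/6) = 6/935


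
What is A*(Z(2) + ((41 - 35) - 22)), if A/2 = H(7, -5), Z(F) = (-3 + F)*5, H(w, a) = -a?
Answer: -210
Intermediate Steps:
Z(F) = -15 + 5*F
A = 10 (A = 2*(-1*(-5)) = 2*5 = 10)
A*(Z(2) + ((41 - 35) - 22)) = 10*((-15 + 5*2) + ((41 - 35) - 22)) = 10*((-15 + 10) + (6 - 22)) = 10*(-5 - 16) = 10*(-21) = -210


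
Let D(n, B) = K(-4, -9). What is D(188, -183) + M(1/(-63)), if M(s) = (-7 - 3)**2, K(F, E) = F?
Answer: 96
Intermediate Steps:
D(n, B) = -4
M(s) = 100 (M(s) = (-10)**2 = 100)
D(188, -183) + M(1/(-63)) = -4 + 100 = 96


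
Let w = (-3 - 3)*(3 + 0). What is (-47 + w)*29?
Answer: -1885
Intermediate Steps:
w = -18 (w = -6*3 = -18)
(-47 + w)*29 = (-47 - 18)*29 = -65*29 = -1885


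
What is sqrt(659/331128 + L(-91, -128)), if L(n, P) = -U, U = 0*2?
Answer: sqrt(673498)/18396 ≈ 0.044611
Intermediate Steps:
U = 0
L(n, P) = 0 (L(n, P) = -1*0 = 0)
sqrt(659/331128 + L(-91, -128)) = sqrt(659/331128 + 0) = sqrt(659/331128) = sqrt(673498)/18396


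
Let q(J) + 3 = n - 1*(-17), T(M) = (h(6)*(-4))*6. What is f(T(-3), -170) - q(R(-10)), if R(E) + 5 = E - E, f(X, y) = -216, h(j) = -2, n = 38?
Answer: -268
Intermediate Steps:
T(M) = 48 (T(M) = -2*(-4)*6 = 8*6 = 48)
R(E) = -5 (R(E) = -5 + (E - E) = -5 + 0 = -5)
q(J) = 52 (q(J) = -3 + (38 - 1*(-17)) = -3 + (38 + 17) = -3 + 55 = 52)
f(T(-3), -170) - q(R(-10)) = -216 - 1*52 = -216 - 52 = -268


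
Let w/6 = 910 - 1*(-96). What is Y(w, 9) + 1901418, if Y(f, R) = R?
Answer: 1901427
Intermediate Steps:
w = 6036 (w = 6*(910 - 1*(-96)) = 6*(910 + 96) = 6*1006 = 6036)
Y(w, 9) + 1901418 = 9 + 1901418 = 1901427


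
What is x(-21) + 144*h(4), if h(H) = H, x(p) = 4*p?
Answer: 492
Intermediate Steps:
x(-21) + 144*h(4) = 4*(-21) + 144*4 = -84 + 576 = 492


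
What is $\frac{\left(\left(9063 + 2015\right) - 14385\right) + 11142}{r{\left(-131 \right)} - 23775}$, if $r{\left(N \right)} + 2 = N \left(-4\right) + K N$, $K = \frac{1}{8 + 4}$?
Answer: $- \frac{94020}{279167} \approx -0.33679$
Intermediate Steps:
$K = \frac{1}{12} \approx 0.083333$
$r{\left(N \right)} = -2 - \frac{47 N}{12}$ ($r{\left(N \right)} = -2 + \left(N \left(-4\right) + \frac{N}{12}\right) = -2 + \left(- 4 N + \frac{N}{12}\right) = -2 - \frac{47 N}{12}$)
$\frac{\left(\left(9063 + 2015\right) - 14385\right) + 11142}{r{\left(-131 \right)} - 23775} = \frac{\left(\left(9063 + 2015\right) - 14385\right) + 11142}{\left(-2 - - \frac{6157}{12}\right) - 23775} = \frac{\left(11078 - 14385\right) + 11142}{\left(-2 + \frac{6157}{12}\right) - 23775} = \frac{-3307 + 11142}{\frac{6133}{12} - 23775} = \frac{7835}{- \frac{279167}{12}} = 7835 \left(- \frac{12}{279167}\right) = - \frac{94020}{279167}$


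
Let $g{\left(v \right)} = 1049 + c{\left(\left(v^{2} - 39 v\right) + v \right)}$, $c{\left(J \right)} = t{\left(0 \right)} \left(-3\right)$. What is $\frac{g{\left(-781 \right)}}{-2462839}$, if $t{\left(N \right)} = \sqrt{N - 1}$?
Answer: $- \frac{1049}{2462839} + \frac{3 i}{2462839} \approx -0.00042593 + 1.2181 \cdot 10^{-6} i$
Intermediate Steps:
$t{\left(N \right)} = \sqrt{-1 + N}$
$c{\left(J \right)} = - 3 i$ ($c{\left(J \right)} = \sqrt{-1 + 0} \left(-3\right) = \sqrt{-1} \left(-3\right) = i \left(-3\right) = - 3 i$)
$g{\left(v \right)} = 1049 - 3 i$
$\frac{g{\left(-781 \right)}}{-2462839} = \frac{1049 - 3 i}{-2462839} = \left(1049 - 3 i\right) \left(- \frac{1}{2462839}\right) = - \frac{1049}{2462839} + \frac{3 i}{2462839}$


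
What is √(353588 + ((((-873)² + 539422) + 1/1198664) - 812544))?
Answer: √302659151834410946/599332 ≈ 917.93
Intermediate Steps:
√(353588 + ((((-873)² + 539422) + 1/1198664) - 812544)) = √(353588 + (((762129 + 539422) + 1/1198664) - 812544)) = √(353588 + ((1301551 + 1/1198664) - 812544)) = √(353588 + (1560122327865/1198664 - 812544)) = √(353588 + 586155086649/1198664) = √(1009988293081/1198664) = √302659151834410946/599332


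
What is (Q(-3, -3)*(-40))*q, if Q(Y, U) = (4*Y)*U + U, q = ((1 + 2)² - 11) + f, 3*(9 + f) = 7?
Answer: 11440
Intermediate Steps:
f = -20/3 (f = -9 + (⅓)*7 = -9 + 7/3 = -20/3 ≈ -6.6667)
q = -26/3 (q = ((1 + 2)² - 11) - 20/3 = (3² - 11) - 20/3 = (9 - 11) - 20/3 = -2 - 20/3 = -26/3 ≈ -8.6667)
Q(Y, U) = U + 4*U*Y (Q(Y, U) = 4*U*Y + U = U + 4*U*Y)
(Q(-3, -3)*(-40))*q = (-3*(1 + 4*(-3))*(-40))*(-26/3) = (-3*(1 - 12)*(-40))*(-26/3) = (-3*(-11)*(-40))*(-26/3) = (33*(-40))*(-26/3) = -1320*(-26/3) = 11440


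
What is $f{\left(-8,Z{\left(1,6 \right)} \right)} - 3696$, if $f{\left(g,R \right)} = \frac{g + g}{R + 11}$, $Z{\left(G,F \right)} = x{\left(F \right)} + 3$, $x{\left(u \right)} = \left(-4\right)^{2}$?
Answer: $- \frac{55448}{15} \approx -3696.5$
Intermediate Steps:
$x{\left(u \right)} = 16$
$Z{\left(G,F \right)} = 19$ ($Z{\left(G,F \right)} = 16 + 3 = 19$)
$f{\left(g,R \right)} = \frac{2 g}{11 + R}$
$f{\left(-8,Z{\left(1,6 \right)} \right)} - 3696 = 2 \left(-8\right) \frac{1}{11 + 19} - 3696 = 2 \left(-8\right) \frac{1}{30} - 3696 = - \frac{8}{15} - 3696 = - \frac{55448}{15}$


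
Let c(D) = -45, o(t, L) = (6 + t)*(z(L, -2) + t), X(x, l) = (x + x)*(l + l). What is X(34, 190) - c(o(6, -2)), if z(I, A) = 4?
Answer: 25885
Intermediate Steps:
X(x, l) = 4*l*x (X(x, l) = (2*x)*(2*l) = 4*l*x)
o(t, L) = (4 + t)*(6 + t) (o(t, L) = (6 + t)*(4 + t) = (4 + t)*(6 + t))
X(34, 190) - c(o(6, -2)) = 4*190*34 - 1*(-45) = 25840 + 45 = 25885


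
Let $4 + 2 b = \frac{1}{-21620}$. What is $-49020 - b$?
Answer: $- \frac{2119538319}{43240} \approx -49018.0$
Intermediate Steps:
$b = - \frac{86481}{43240}$ ($b = -2 + \frac{1}{2 \left(-21620\right)} = -2 + \frac{1}{2} \left(- \frac{1}{21620}\right) = -2 - \frac{1}{43240} = - \frac{86481}{43240} \approx -2.0$)
$-49020 - b = -49020 - - \frac{86481}{43240} = -49020 + \frac{86481}{43240} = - \frac{2119538319}{43240}$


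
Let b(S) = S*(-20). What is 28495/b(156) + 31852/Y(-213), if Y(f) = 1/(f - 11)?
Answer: -4452150851/624 ≈ -7.1349e+6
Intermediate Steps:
b(S) = -20*S
Y(f) = 1/(-11 + f)
28495/b(156) + 31852/Y(-213) = 28495/((-20*156)) + 31852/(1/(-11 - 213)) = 28495/(-3120) + 31852/(1/(-224)) = 28495*(-1/3120) + 31852/(-1/224) = -5699/624 + 31852*(-224) = -5699/624 - 7134848 = -4452150851/624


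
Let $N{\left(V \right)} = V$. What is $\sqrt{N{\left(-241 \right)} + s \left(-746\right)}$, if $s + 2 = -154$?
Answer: $\sqrt{116135} \approx 340.79$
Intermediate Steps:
$s = -156$ ($s = -2 - 154 = -156$)
$\sqrt{N{\left(-241 \right)} + s \left(-746\right)} = \sqrt{-241 - -116376} = \sqrt{-241 + 116376} = \sqrt{116135}$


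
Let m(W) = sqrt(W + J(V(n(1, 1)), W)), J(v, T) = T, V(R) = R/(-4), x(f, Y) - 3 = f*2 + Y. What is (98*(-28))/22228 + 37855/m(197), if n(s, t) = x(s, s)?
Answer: -686/5557 + 37855*sqrt(394)/394 ≈ 1907.0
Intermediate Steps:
x(f, Y) = 3 + Y + 2*f (x(f, Y) = 3 + (f*2 + Y) = 3 + (2*f + Y) = 3 + (Y + 2*f) = 3 + Y + 2*f)
n(s, t) = 3 + 3*s (n(s, t) = 3 + s + 2*s = 3 + 3*s)
V(R) = -R/4 (V(R) = R*(-1/4) = -R/4)
m(W) = sqrt(2)*sqrt(W) (m(W) = sqrt(W + W) = sqrt(2*W) = sqrt(2)*sqrt(W))
(98*(-28))/22228 + 37855/m(197) = (98*(-28))/22228 + 37855/((sqrt(2)*sqrt(197))) = -2744*1/22228 + 37855/(sqrt(394)) = -686/5557 + 37855*(sqrt(394)/394) = -686/5557 + 37855*sqrt(394)/394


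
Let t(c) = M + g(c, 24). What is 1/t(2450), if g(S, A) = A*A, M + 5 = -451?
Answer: 1/120 ≈ 0.0083333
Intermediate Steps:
M = -456 (M = -5 - 451 = -456)
g(S, A) = A²
t(c) = 120 (t(c) = -456 + 24² = -456 + 576 = 120)
1/t(2450) = 1/120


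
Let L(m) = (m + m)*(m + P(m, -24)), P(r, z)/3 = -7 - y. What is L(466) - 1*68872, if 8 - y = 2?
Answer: 329092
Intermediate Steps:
y = 6 (y = 8 - 1*2 = 8 - 2 = 6)
P(r, z) = -39 (P(r, z) = 3*(-7 - 1*6) = 3*(-7 - 6) = 3*(-13) = -39)
L(m) = 2*m*(-39 + m) (L(m) = (m + m)*(m - 39) = (2*m)*(-39 + m) = 2*m*(-39 + m))
L(466) - 1*68872 = 2*466*(-39 + 466) - 1*68872 = 2*466*427 - 68872 = 397964 - 68872 = 329092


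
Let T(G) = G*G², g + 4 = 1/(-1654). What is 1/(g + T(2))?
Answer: 1654/6615 ≈ 0.25004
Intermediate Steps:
g = -6617/1654 (g = -4 + 1/(-1654) = -4 - 1/1654 = -6617/1654 ≈ -4.0006)
T(G) = G³
1/(g + T(2)) = 1/(-6617/1654 + 2³) = 1/(-6617/1654 + 8) = 1/(6615/1654) = 1654/6615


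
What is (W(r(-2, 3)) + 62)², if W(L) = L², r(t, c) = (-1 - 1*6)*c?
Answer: 253009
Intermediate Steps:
r(t, c) = -7*c (r(t, c) = (-1 - 6)*c = -7*c)
(W(r(-2, 3)) + 62)² = ((-7*3)² + 62)² = ((-21)² + 62)² = (441 + 62)² = 503² = 253009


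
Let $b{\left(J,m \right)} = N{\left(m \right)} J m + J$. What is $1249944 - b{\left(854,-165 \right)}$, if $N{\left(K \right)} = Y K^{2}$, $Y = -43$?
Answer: $-164958565160$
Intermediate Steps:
$N{\left(K \right)} = - 43 K^{2}$
$b{\left(J,m \right)} = J - 43 J m^{3}$ ($b{\left(J,m \right)} = - 43 m^{2} J m + J = - 43 J m^{2} m + J = - 43 J m^{3} + J = J - 43 J m^{3}$)
$1249944 - b{\left(854,-165 \right)} = 1249944 - 854 \left(1 - 43 \left(-165\right)^{3}\right) = 1249944 - 854 \left(1 - -193161375\right) = 1249944 - 854 \left(1 + 193161375\right) = 1249944 - 854 \cdot 193161376 = 1249944 - 164959815104 = -164958565160$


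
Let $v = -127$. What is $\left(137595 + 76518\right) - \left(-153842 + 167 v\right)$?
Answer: $389164$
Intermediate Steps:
$\left(137595 + 76518\right) - \left(-153842 + 167 v\right) = \left(137595 + 76518\right) + \left(153968 - \left(167 \left(-127\right) + 126\right)\right) = 214113 + \left(153968 - \left(-21209 + 126\right)\right) = 214113 + \left(153968 - -21083\right) = 214113 + \left(153968 + 21083\right) = 214113 + 175051 = 389164$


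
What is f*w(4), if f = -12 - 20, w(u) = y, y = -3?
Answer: 96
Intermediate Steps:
w(u) = -3
f = -32
f*w(4) = -32*(-3) = 96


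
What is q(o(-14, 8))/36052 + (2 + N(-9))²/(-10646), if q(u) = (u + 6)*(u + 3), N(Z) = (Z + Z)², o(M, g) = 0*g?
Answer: -957817681/95952398 ≈ -9.9822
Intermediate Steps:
o(M, g) = 0
N(Z) = 4*Z² (N(Z) = (2*Z)² = 4*Z²)
q(u) = (3 + u)*(6 + u) (q(u) = (6 + u)*(3 + u) = (3 + u)*(6 + u))
q(o(-14, 8))/36052 + (2 + N(-9))²/(-10646) = (18 + 0² + 9*0)/36052 + (2 + 4*(-9)²)²/(-10646) = (18 + 0 + 0)*(1/36052) + (2 + 4*81)²*(-1/10646) = 18*(1/36052) + (2 + 324)²*(-1/10646) = 9/18026 + 326²*(-1/10646) = 9/18026 + 106276*(-1/10646) = 9/18026 - 53138/5323 = -957817681/95952398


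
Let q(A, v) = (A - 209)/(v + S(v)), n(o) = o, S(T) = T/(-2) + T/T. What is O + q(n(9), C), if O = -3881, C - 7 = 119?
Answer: -31073/8 ≈ -3884.1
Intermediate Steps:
C = 126 (C = 7 + 119 = 126)
S(T) = 1 - T/2 (S(T) = T*(-½) + 1 = -T/2 + 1 = 1 - T/2)
q(A, v) = (-209 + A)/(1 + v/2) (q(A, v) = (A - 209)/(v + (1 - v/2)) = (-209 + A)/(1 + v/2))
O + q(n(9), C) = -3881 + 2*(-209 + 9)/(2 + 126) = -3881 + 2*(-200)/128 = -3881 + 2*(1/128)*(-200) = -3881 - 25/8 = -31073/8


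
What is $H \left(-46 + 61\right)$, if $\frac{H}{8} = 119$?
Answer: $14280$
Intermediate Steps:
$H = 952$ ($H = 8 \cdot 119 = 952$)
$H \left(-46 + 61\right) = 952 \left(-46 + 61\right) = 952 \cdot 15 = 14280$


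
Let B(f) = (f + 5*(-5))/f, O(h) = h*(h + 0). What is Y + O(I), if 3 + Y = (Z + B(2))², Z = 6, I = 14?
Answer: 893/4 ≈ 223.25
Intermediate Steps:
O(h) = h² (O(h) = h*h = h²)
B(f) = (-25 + f)/f (B(f) = (f - 25)/f = (-25 + f)/f)
Y = 109/4 (Y = -3 + (6 + (-25 + 2)/2)² = -3 + (6 + (½)*(-23))² = -3 + (6 - 23/2)² = -3 + (-11/2)² = -3 + 121/4 = 109/4 ≈ 27.250)
Y + O(I) = 109/4 + 14² = 109/4 + 196 = 893/4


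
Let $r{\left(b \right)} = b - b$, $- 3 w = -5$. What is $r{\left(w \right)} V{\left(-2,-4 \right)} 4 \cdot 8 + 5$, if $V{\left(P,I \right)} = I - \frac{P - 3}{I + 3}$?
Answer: $5$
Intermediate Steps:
$w = \frac{5}{3}$ ($w = \left(- \frac{1}{3}\right) \left(-5\right) = \frac{5}{3} \approx 1.6667$)
$r{\left(b \right)} = 0$
$V{\left(P,I \right)} = I - \frac{-3 + P}{3 + I}$
$r{\left(w \right)} V{\left(-2,-4 \right)} 4 \cdot 8 + 5 = 0 \frac{3 + \left(-4\right)^{2} - -2 + 3 \left(-4\right)}{3 - 4} \cdot 4 \cdot 8 + 5 = 0 \frac{3 + 16 + 2 - 12}{-1} \cdot 4 \cdot 8 + 5 = 0 \left(\left(-1\right) 9\right) 4 \cdot 8 + 5 = 0 \left(-9\right) 4 \cdot 8 + 5 = 0 \cdot 4 \cdot 8 + 5 = 0 \cdot 8 + 5 = 0 + 5 = 5$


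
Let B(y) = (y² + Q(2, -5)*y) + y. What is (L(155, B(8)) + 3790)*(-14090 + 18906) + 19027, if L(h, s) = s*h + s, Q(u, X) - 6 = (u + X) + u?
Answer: 102416819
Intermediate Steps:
Q(u, X) = 6 + X + 2*u (Q(u, X) = 6 + ((u + X) + u) = 6 + ((X + u) + u) = 6 + (X + 2*u) = 6 + X + 2*u)
B(y) = y² + 6*y (B(y) = (y² + (6 - 5 + 2*2)*y) + y = (y² + (6 - 5 + 4)*y) + y = (y² + 5*y) + y = y² + 6*y)
L(h, s) = s + h*s (L(h, s) = h*s + s = s + h*s)
(L(155, B(8)) + 3790)*(-14090 + 18906) + 19027 = ((8*(6 + 8))*(1 + 155) + 3790)*(-14090 + 18906) + 19027 = ((8*14)*156 + 3790)*4816 + 19027 = (112*156 + 3790)*4816 + 19027 = (17472 + 3790)*4816 + 19027 = 21262*4816 + 19027 = 102397792 + 19027 = 102416819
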